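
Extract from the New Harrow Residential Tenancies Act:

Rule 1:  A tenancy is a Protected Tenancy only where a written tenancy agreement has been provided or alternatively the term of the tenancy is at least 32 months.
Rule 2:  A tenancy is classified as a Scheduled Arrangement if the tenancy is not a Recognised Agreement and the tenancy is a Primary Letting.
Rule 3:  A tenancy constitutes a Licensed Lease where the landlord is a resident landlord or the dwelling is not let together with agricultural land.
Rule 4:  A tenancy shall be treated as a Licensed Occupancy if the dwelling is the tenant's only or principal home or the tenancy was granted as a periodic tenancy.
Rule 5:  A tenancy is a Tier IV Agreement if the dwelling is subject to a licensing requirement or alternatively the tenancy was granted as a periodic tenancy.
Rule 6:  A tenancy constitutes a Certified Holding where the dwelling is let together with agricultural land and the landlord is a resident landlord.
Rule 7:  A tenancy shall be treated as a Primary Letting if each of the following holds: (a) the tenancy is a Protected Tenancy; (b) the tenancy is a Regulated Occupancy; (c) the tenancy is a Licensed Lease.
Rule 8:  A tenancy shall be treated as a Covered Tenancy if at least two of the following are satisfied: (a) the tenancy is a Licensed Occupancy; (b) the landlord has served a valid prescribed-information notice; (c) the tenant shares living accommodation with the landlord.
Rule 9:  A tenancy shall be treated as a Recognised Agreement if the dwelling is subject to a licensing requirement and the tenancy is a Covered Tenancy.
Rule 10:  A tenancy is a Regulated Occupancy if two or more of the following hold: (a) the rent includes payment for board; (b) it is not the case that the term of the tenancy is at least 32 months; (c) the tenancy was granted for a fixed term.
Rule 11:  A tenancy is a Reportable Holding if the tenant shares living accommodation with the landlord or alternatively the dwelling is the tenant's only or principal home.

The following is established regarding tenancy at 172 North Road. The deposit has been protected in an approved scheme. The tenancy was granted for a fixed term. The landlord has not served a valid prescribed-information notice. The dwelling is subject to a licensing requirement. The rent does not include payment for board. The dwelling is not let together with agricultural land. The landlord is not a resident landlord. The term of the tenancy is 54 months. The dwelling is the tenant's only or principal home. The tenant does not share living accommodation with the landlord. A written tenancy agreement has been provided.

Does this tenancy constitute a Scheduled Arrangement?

Under rule 4: the dwelling is the tenant's only or principal home? yes; or the tenancy was granted as a periodic tenancy? no. So the tenancy is a Licensed Occupancy.
Under rule 8: Licensed Occupancy (rule 4)? yes; the landlord has served a valid prescribed-information notice? no; the tenant shares living accommodation with the landlord? no — 1 of 3 hold (need ≥2) → not satisfied.
Under rule 9: the dwelling is subject to a licensing requirement? yes; and Covered Tenancy (rule 8)? no. So the tenancy is not a Recognised Agreement.
Under rule 1: a written tenancy agreement has been provided? yes; or term of the tenancy: 54 months ≥ 32 months? yes. So the tenancy is a Protected Tenancy.
Under rule 10: the rent includes payment for board? no; term of the tenancy: 54 months ≥ 32 months? yes, so negated condition no; the tenancy was granted for a fixed term? yes — 1 of 3 hold (need ≥2) → not satisfied.
Under rule 3: the landlord is a resident landlord? no; or the dwelling is not let together with agricultural land? yes. So the tenancy is a Licensed Lease.
Under rule 7: Protected Tenancy (rule 1)? yes; and Regulated Occupancy (rule 10)? no; and Licensed Lease (rule 3)? yes. So the tenancy is not a Primary Letting.
Under rule 2: not a Recognised Agreement (rule 9)? yes; and Primary Letting (rule 7)? no. So the tenancy is not a Scheduled Arrangement.

No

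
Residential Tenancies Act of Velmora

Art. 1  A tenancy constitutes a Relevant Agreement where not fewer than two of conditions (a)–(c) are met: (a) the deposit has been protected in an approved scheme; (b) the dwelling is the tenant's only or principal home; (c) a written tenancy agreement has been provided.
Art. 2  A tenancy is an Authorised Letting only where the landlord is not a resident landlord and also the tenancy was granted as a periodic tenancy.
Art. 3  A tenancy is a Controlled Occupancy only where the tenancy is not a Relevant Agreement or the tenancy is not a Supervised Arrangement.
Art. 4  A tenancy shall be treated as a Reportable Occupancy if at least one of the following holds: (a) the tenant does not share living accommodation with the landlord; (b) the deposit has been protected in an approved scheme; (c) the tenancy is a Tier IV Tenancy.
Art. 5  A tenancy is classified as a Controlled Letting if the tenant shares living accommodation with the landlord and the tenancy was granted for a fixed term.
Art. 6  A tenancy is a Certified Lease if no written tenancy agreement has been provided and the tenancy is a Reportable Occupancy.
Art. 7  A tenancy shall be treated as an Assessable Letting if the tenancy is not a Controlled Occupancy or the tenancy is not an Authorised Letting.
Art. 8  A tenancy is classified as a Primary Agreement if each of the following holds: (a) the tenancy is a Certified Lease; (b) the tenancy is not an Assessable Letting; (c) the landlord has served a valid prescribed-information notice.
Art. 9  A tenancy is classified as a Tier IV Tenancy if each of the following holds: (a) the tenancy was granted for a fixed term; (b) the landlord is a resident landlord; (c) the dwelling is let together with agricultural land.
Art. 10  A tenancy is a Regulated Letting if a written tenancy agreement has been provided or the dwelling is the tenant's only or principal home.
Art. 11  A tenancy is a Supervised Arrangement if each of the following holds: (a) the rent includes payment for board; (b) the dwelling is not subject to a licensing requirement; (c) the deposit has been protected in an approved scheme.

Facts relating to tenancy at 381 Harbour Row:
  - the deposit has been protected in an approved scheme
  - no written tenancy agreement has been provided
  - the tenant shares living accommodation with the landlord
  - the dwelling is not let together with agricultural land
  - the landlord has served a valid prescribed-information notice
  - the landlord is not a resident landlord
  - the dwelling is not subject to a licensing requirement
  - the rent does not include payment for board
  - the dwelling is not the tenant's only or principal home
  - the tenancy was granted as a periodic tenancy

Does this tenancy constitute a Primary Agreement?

Under article 9: the tenancy was granted for a fixed term? no; and the landlord is a resident landlord? no; and the dwelling is let together with agricultural land? no. So the tenancy is not a Tier IV Tenancy.
Under article 4: the tenant does not share living accommodation with the landlord? no; or the deposit has been protected in an approved scheme? yes; or Tier IV Tenancy (article 9)? no. So the tenancy is a Reportable Occupancy.
Under article 6: no written tenancy agreement has been provided? yes; and Reportable Occupancy (article 4)? yes. So the tenancy is a Certified Lease.
Under article 1: the deposit has been protected in an approved scheme? yes; the dwelling is the tenant's only or principal home? no; a written tenancy agreement has been provided? no — 1 of 3 hold (need ≥2) → not satisfied.
Under article 11: the rent includes payment for board? no; and the dwelling is not subject to a licensing requirement? yes; and the deposit has been protected in an approved scheme? yes. So the tenancy is not a Supervised Arrangement.
Under article 3: not a Relevant Agreement (article 1)? yes; or not a Supervised Arrangement (article 11)? yes. So the tenancy is a Controlled Occupancy.
Under article 2: the landlord is not a resident landlord? yes; and the tenancy was granted as a periodic tenancy? yes. So the tenancy is an Authorised Letting.
Under article 7: not a Controlled Occupancy (article 3)? no; or not an Authorised Letting (article 2)? no. So the tenancy is not an Assessable Letting.
Under article 8: Certified Lease (article 6)? yes; and not an Assessable Letting (article 7)? yes; and the landlord has served a valid prescribed-information notice? yes. So the tenancy is a Primary Agreement.

Yes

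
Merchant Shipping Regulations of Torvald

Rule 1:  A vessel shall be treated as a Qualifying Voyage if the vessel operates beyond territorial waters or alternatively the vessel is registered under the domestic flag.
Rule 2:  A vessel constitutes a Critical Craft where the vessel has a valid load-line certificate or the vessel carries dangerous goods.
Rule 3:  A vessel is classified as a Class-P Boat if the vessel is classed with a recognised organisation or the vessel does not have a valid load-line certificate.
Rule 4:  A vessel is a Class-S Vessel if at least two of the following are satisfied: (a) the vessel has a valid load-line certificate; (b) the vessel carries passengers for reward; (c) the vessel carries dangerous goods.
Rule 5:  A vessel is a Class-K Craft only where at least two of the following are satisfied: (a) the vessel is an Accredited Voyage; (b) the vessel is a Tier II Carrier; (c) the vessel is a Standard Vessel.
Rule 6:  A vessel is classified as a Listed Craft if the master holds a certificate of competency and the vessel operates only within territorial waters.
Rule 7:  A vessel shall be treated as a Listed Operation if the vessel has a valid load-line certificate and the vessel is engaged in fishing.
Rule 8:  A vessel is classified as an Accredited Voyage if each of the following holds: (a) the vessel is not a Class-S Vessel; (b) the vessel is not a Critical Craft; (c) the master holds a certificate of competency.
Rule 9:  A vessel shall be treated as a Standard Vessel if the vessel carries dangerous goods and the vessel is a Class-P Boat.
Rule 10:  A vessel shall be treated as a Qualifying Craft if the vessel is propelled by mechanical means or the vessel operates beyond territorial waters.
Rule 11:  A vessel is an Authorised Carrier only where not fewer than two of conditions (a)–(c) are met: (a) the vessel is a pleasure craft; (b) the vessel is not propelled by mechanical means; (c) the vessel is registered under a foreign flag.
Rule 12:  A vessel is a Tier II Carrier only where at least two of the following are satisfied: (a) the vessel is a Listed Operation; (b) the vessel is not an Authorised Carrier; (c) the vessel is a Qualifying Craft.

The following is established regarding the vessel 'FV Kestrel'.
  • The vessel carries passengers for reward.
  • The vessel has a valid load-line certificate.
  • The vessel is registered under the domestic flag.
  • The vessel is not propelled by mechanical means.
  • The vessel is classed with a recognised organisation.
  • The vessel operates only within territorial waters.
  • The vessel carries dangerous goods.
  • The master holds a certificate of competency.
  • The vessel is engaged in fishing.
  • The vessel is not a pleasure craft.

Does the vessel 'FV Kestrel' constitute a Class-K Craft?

Under rule 4: the vessel has a valid load-line certificate? yes; the vessel carries passengers for reward? yes; the vessel carries dangerous goods? yes — 3 of 3 hold (need ≥2) → satisfied.
Under rule 2: the vessel has a valid load-line certificate? yes; or the vessel carries dangerous goods? yes. So the vessel is a Critical Craft.
Under rule 8: not a Class-S Vessel (rule 4)? no; and not a Critical Craft (rule 2)? no; and the master holds a certificate of competency? yes. So the vessel is not an Accredited Voyage.
Under rule 7: the vessel has a valid load-line certificate? yes; and the vessel is engaged in fishing? yes. So the vessel is a Listed Operation.
Under rule 11: the vessel is a pleasure craft? no; the vessel is not propelled by mechanical means? yes; the vessel is registered under a foreign flag? no — 1 of 3 hold (need ≥2) → not satisfied.
Under rule 10: the vessel is propelled by mechanical means? no; or the vessel operates beyond territorial waters? no. So the vessel is not a Qualifying Craft.
Under rule 12: Listed Operation (rule 7)? yes; not an Authorised Carrier (rule 11)? yes; Qualifying Craft (rule 10)? no — 2 of 3 hold (need ≥2) → satisfied.
Under rule 3: the vessel is classed with a recognised organisation? yes; or the vessel does not have a valid load-line certificate? no. So the vessel is a Class-P Boat.
Under rule 9: the vessel carries dangerous goods? yes; and Class-P Boat (rule 3)? yes. So the vessel is a Standard Vessel.
Under rule 5: Accredited Voyage (rule 8)? no; Tier II Carrier (rule 12)? yes; Standard Vessel (rule 9)? yes — 2 of 3 hold (need ≥2) → satisfied.

Yes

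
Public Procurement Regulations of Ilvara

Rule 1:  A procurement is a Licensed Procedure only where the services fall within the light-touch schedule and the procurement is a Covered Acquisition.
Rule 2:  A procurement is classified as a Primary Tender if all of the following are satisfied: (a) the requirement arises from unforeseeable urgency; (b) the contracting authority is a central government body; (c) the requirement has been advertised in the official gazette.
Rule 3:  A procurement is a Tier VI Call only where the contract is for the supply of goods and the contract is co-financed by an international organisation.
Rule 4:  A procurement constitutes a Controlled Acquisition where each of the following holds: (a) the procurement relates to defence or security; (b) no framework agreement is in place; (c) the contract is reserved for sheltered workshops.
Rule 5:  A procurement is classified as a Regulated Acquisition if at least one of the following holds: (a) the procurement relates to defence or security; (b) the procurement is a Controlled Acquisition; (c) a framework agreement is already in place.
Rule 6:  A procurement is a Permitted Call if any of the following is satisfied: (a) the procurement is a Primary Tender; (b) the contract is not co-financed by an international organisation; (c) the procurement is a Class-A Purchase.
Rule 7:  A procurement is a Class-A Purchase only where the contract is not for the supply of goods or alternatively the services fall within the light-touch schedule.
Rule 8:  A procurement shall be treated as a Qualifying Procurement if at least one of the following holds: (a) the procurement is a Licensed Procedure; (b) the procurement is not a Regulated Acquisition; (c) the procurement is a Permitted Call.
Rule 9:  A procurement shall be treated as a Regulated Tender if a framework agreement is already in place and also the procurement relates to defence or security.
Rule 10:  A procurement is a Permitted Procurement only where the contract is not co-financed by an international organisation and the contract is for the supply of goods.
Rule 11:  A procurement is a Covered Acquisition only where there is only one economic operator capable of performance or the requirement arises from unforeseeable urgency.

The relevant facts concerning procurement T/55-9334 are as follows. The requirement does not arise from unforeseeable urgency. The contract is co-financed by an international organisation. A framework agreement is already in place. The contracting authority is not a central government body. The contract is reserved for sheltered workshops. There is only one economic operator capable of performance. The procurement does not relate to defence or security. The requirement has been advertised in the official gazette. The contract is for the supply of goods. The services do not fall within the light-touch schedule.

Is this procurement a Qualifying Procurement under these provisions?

No

Under rule 11: there is only one economic operator capable of performance? yes; or the requirement arises from unforeseeable urgency? no. So the procurement is a Covered Acquisition.
Under rule 1: the services fall within the light-touch schedule? no; and Covered Acquisition (rule 11)? yes. So the procurement is not a Licensed Procedure.
Under rule 4: the procurement relates to defence or security? no; and no framework agreement is in place? no; and the contract is reserved for sheltered workshops? yes. So the procurement is not a Controlled Acquisition.
Under rule 5: the procurement relates to defence or security? no; or Controlled Acquisition (rule 4)? no; or a framework agreement is already in place? yes. So the procurement is a Regulated Acquisition.
Under rule 2: the requirement arises from unforeseeable urgency? no; and the contracting authority is a central government body? no; and the requirement has been advertised in the official gazette? yes. So the procurement is not a Primary Tender.
Under rule 7: the contract is not for the supply of goods? no; or the services fall within the light-touch schedule? no. So the procurement is not a Class-A Purchase.
Under rule 6: Primary Tender (rule 2)? no; or the contract is not co-financed by an international organisation? no; or Class-A Purchase (rule 7)? no. So the procurement is not a Permitted Call.
Under rule 8: Licensed Procedure (rule 1)? no; or not a Regulated Acquisition (rule 5)? no; or Permitted Call (rule 6)? no. So the procurement is not a Qualifying Procurement.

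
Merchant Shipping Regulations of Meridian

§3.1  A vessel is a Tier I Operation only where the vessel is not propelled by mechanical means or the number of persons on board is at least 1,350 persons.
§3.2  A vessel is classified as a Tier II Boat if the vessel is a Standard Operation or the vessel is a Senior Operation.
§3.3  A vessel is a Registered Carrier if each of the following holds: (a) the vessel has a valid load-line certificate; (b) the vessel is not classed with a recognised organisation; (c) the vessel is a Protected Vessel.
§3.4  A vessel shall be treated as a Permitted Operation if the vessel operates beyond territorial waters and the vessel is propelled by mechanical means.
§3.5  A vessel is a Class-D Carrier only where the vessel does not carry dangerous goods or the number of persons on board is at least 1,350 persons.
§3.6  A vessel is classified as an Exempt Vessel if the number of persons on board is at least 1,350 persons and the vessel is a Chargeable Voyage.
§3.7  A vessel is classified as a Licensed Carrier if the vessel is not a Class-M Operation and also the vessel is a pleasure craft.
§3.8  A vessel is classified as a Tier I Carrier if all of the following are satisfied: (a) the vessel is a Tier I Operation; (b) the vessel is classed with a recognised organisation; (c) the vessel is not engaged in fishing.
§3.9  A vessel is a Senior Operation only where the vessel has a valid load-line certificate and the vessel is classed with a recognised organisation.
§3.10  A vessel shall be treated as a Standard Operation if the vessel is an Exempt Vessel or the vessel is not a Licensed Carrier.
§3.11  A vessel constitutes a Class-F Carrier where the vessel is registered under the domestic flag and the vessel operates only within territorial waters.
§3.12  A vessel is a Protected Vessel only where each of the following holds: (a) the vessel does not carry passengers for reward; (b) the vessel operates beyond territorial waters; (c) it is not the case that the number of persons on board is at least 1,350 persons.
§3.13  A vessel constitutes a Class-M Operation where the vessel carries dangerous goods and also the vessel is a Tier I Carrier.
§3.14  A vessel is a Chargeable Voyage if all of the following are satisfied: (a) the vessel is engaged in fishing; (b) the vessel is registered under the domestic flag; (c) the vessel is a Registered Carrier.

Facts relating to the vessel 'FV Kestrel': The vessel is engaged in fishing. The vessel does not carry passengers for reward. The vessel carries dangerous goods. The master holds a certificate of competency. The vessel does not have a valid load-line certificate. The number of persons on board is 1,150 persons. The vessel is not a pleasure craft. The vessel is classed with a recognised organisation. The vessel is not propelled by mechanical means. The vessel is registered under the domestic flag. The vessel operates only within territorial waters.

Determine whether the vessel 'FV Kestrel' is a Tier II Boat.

Yes

§3.12 — Protected Vessel: [the vessel does not carry passengers for reward? yes] AND [the vessel operates beyond territorial waters? no] AND [number of persons on board: 1,150 persons ≥ 1,350 persons? no, so negated condition yes] → not satisfied.
§3.3 — Registered Carrier: [the vessel has a valid load-line certificate? no] AND [the vessel is not classed with a recognised organisation? no] AND [Protected Vessel (§3.12)? no] → not satisfied.
§3.14 — Chargeable Voyage: [the vessel is engaged in fishing? yes] AND [the vessel is registered under the domestic flag? yes] AND [Registered Carrier (§3.3)? no] → not satisfied.
§3.6 — Exempt Vessel: [number of persons on board: 1,150 persons ≥ 1,350 persons? no] AND [Chargeable Voyage (§3.14)? no] → not satisfied.
§3.1 — Tier I Operation: [the vessel is not propelled by mechanical means? yes] OR [number of persons on board: 1,150 persons ≥ 1,350 persons? no] → satisfied.
§3.8 — Tier I Carrier: [Tier I Operation (§3.1)? yes] AND [the vessel is classed with a recognised organisation? yes] AND [the vessel is not engaged in fishing? no] → not satisfied.
§3.13 — Class-M Operation: [the vessel carries dangerous goods? yes] AND [Tier I Carrier (§3.8)? no] → not satisfied.
§3.7 — Licensed Carrier: [not a Class-M Operation (§3.13)? yes] AND [the vessel is a pleasure craft? no] → not satisfied.
§3.10 — Standard Operation: [Exempt Vessel (§3.6)? no] OR [not a Licensed Carrier (§3.7)? yes] → satisfied.
§3.9 — Senior Operation: [the vessel has a valid load-line certificate? no] AND [the vessel is classed with a recognised organisation? yes] → not satisfied.
§3.2 — Tier II Boat: [Standard Operation (§3.10)? yes] OR [Senior Operation (§3.9)? no] → satisfied.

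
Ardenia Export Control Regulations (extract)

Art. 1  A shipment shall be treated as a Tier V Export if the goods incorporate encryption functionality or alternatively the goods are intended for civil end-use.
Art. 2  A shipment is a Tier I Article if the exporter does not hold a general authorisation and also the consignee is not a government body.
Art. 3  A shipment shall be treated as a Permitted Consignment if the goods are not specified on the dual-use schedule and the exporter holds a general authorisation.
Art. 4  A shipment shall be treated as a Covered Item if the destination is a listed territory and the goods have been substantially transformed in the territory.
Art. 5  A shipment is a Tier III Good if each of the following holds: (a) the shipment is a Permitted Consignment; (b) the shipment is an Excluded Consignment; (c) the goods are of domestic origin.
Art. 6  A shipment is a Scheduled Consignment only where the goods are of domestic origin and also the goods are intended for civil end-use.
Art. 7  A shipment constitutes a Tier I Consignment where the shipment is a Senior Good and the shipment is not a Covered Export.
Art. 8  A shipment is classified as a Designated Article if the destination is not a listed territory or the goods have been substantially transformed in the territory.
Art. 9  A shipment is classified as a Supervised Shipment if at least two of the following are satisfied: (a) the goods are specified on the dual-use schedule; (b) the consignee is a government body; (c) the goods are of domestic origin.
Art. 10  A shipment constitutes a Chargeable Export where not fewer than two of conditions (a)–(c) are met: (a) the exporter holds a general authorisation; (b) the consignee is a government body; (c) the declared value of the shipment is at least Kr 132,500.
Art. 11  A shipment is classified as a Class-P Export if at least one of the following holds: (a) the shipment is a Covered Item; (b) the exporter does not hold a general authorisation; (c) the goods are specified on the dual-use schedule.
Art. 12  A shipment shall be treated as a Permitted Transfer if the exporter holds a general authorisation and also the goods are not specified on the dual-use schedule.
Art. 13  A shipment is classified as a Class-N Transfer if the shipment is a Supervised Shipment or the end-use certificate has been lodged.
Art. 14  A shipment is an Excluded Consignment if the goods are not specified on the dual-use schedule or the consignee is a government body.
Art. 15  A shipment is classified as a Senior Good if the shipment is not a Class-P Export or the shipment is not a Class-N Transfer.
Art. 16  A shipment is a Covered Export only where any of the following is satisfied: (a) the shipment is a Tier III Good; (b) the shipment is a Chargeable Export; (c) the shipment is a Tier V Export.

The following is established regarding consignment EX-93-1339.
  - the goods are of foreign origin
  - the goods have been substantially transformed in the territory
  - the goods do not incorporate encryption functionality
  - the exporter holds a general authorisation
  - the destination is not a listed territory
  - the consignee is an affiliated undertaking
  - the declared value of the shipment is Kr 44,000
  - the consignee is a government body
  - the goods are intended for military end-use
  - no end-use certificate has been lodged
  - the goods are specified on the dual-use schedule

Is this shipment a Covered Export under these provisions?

Yes

article 3 — Permitted Consignment: [the goods are not specified on the dual-use schedule? no] AND [the exporter holds a general authorisation? yes] → not satisfied.
article 14 — Excluded Consignment: [the goods are not specified on the dual-use schedule? no] OR [the consignee is a government body? yes] → satisfied.
article 5 — Tier III Good: [Permitted Consignment (article 3)? no] AND [Excluded Consignment (article 14)? yes] AND [the goods are of domestic origin? no] → not satisfied.
article 10 — Chargeable Export: the exporter holds a general authorisation? yes; the consignee is a government body? yes; declared value of the shipment: Kr 44,000 ≥ Kr 132,500? no — 2 of 3 hold (need ≥2) → satisfied.
article 1 — Tier V Export: [the goods incorporate encryption functionality? no] OR [the goods are intended for civil end-use? no] → not satisfied.
article 16 — Covered Export: [Tier III Good (article 5)? no] OR [Chargeable Export (article 10)? yes] OR [Tier V Export (article 1)? no] → satisfied.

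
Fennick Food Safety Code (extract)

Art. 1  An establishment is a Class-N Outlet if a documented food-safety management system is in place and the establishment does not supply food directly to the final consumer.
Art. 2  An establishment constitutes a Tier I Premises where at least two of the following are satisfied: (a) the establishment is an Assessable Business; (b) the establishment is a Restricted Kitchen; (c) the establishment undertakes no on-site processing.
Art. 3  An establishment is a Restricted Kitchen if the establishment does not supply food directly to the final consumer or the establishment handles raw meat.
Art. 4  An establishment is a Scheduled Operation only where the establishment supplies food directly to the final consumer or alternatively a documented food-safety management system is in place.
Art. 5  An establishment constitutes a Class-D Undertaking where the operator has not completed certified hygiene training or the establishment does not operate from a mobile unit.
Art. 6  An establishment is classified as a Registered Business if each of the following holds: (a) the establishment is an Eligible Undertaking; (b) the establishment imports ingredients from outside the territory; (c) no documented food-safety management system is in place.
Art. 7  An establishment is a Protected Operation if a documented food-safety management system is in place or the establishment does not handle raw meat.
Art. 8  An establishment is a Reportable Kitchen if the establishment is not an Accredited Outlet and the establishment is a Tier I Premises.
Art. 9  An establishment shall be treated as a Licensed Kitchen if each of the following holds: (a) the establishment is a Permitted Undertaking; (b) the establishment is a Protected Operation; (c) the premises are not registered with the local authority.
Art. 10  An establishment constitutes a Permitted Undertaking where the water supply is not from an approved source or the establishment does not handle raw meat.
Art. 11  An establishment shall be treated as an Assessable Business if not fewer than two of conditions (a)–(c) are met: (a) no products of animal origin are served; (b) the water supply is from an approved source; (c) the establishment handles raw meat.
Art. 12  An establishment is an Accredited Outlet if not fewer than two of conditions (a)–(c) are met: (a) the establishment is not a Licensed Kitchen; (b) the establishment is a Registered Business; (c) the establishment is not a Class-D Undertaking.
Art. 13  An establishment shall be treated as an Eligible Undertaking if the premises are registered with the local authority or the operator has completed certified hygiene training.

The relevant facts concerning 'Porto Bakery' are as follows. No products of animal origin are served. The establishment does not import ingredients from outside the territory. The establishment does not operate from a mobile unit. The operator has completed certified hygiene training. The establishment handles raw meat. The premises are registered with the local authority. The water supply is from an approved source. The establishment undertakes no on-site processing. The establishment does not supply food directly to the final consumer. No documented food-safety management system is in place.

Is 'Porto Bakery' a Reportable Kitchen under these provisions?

Yes

article 10 — Permitted Undertaking: [the water supply is not from an approved source? no] OR [the establishment does not handle raw meat? no] → not satisfied.
article 7 — Protected Operation: [a documented food-safety management system is in place? no] OR [the establishment does not handle raw meat? no] → not satisfied.
article 9 — Licensed Kitchen: [Permitted Undertaking (article 10)? no] AND [Protected Operation (article 7)? no] AND [the premises are not registered with the local authority? no] → not satisfied.
article 13 — Eligible Undertaking: [the premises are registered with the local authority? yes] OR [the operator has completed certified hygiene training? yes] → satisfied.
article 6 — Registered Business: [Eligible Undertaking (article 13)? yes] AND [the establishment imports ingredients from outside the territory? no] AND [no documented food-safety management system is in place? yes] → not satisfied.
article 5 — Class-D Undertaking: [the operator has not completed certified hygiene training? no] OR [the establishment does not operate from a mobile unit? yes] → satisfied.
article 12 — Accredited Outlet: not a Licensed Kitchen (article 9)? yes; Registered Business (article 6)? no; not a Class-D Undertaking (article 5)? no — 1 of 3 hold (need ≥2) → not satisfied.
article 11 — Assessable Business: no products of animal origin are served? yes; the water supply is from an approved source? yes; the establishment handles raw meat? yes — 3 of 3 hold (need ≥2) → satisfied.
article 3 — Restricted Kitchen: [the establishment does not supply food directly to the final consumer? yes] OR [the establishment handles raw meat? yes] → satisfied.
article 2 — Tier I Premises: Assessable Business (article 11)? yes; Restricted Kitchen (article 3)? yes; the establishment undertakes no on-site processing? yes — 3 of 3 hold (need ≥2) → satisfied.
article 8 — Reportable Kitchen: [not an Accredited Outlet (article 12)? yes] AND [Tier I Premises (article 2)? yes] → satisfied.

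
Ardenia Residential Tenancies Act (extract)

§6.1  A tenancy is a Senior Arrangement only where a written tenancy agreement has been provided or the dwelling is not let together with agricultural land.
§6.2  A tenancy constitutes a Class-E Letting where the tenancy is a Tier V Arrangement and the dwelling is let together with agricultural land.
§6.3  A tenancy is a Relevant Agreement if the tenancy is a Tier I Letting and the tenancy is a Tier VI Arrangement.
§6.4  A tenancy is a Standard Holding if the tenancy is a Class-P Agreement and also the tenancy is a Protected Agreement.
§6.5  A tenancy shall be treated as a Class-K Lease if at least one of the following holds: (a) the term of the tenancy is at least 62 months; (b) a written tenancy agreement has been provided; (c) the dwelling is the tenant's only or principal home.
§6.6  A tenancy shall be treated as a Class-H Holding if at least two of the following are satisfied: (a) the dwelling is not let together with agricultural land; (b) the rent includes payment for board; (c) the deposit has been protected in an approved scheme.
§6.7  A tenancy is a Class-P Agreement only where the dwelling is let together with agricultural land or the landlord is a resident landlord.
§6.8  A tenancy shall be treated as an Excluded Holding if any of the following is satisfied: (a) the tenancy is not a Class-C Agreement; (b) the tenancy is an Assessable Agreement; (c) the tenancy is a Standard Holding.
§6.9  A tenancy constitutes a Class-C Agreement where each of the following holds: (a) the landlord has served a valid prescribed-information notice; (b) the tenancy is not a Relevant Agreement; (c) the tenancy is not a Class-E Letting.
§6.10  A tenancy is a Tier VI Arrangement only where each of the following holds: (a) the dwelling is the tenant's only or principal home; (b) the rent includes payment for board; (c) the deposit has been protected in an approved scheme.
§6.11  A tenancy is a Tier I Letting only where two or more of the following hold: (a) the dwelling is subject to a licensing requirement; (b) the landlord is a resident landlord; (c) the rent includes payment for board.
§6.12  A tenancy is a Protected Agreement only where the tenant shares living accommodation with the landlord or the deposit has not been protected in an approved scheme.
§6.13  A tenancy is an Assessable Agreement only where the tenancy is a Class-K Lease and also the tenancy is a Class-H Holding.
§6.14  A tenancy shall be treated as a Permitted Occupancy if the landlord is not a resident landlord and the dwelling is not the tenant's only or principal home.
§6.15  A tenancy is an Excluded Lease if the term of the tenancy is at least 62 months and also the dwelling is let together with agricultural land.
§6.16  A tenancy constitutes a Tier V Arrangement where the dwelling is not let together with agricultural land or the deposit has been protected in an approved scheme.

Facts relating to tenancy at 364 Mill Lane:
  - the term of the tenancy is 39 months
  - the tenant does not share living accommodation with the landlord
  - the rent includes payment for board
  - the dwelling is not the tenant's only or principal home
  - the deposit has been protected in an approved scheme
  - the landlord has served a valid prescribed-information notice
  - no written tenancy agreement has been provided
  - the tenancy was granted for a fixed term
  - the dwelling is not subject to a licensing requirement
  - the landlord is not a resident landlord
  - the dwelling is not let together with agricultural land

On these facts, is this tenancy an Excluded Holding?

Under §6.11: the dwelling is subject to a licensing requirement? no; the landlord is a resident landlord? no; the rent includes payment for board? yes — 1 of 3 hold (need ≥2) → not satisfied.
Under §6.10: the dwelling is the tenant's only or principal home? no; and the rent includes payment for board? yes; and the deposit has been protected in an approved scheme? yes. So the tenancy is not a Tier VI Arrangement.
Under §6.3: Tier I Letting (§6.11)? no; and Tier VI Arrangement (§6.10)? no. So the tenancy is not a Relevant Agreement.
Under §6.16: the dwelling is not let together with agricultural land? yes; or the deposit has been protected in an approved scheme? yes. So the tenancy is a Tier V Arrangement.
Under §6.2: Tier V Arrangement (§6.16)? yes; and the dwelling is let together with agricultural land? no. So the tenancy is not a Class-E Letting.
Under §6.9: the landlord has served a valid prescribed-information notice? yes; and not a Relevant Agreement (§6.3)? yes; and not a Class-E Letting (§6.2)? yes. So the tenancy is a Class-C Agreement.
Under §6.5: term of the tenancy: 39 months ≥ 62 months? no; or a written tenancy agreement has been provided? no; or the dwelling is the tenant's only or principal home? no. So the tenancy is not a Class-K Lease.
Under §6.6: the dwelling is not let together with agricultural land? yes; the rent includes payment for board? yes; the deposit has been protected in an approved scheme? yes — 3 of 3 hold (need ≥2) → satisfied.
Under §6.13: Class-K Lease (§6.5)? no; and Class-H Holding (§6.6)? yes. So the tenancy is not an Assessable Agreement.
Under §6.7: the dwelling is let together with agricultural land? no; or the landlord is a resident landlord? no. So the tenancy is not a Class-P Agreement.
Under §6.12: the tenant shares living accommodation with the landlord? no; or the deposit has not been protected in an approved scheme? no. So the tenancy is not a Protected Agreement.
Under §6.4: Class-P Agreement (§6.7)? no; and Protected Agreement (§6.12)? no. So the tenancy is not a Standard Holding.
Under §6.8: not a Class-C Agreement (§6.9)? no; or Assessable Agreement (§6.13)? no; or Standard Holding (§6.4)? no. So the tenancy is not an Excluded Holding.

No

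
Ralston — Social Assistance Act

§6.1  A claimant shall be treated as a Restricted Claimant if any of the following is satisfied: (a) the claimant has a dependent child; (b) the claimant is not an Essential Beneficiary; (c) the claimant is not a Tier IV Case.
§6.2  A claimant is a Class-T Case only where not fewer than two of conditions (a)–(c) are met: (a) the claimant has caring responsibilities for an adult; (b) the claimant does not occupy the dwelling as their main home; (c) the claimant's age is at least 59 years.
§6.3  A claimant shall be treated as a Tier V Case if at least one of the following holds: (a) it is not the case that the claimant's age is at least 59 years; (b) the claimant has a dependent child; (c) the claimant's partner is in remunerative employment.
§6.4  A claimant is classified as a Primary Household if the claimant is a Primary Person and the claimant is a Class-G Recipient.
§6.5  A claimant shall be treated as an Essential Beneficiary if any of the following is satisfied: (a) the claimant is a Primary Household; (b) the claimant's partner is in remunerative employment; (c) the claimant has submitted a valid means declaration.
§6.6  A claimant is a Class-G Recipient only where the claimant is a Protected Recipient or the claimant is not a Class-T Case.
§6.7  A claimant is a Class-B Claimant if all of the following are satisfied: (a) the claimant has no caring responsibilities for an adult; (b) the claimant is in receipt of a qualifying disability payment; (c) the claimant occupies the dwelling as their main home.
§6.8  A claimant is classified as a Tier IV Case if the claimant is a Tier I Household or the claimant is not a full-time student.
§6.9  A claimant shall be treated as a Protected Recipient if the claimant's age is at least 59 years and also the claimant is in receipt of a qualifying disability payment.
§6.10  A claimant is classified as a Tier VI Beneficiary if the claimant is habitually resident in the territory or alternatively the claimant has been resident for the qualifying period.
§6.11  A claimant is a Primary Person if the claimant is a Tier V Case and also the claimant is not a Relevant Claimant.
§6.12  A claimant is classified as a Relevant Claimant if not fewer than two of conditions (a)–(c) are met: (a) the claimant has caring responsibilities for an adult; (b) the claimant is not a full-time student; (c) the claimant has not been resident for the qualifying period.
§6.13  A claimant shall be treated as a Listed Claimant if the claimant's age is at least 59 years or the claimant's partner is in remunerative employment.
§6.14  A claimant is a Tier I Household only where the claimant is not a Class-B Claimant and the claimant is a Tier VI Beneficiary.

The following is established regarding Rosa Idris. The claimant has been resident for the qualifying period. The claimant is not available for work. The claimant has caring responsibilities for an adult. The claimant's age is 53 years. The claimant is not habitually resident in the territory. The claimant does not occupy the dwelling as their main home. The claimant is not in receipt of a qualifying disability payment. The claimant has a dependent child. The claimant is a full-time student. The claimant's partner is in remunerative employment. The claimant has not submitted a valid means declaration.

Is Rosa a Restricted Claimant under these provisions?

Yes

§6.3 — Tier V Case: [claimant's age: 53 years ≥ 59 years? no, so negated condition yes] OR [the claimant has a dependent child? yes] OR [the claimant's partner is in remunerative employment? yes] → satisfied.
§6.12 — Relevant Claimant: the claimant has caring responsibilities for an adult? yes; the claimant is not a full-time student? no; the claimant has not been resident for the qualifying period? no — 1 of 3 hold (need ≥2) → not satisfied.
§6.11 — Primary Person: [Tier V Case (§6.3)? yes] AND [not a Relevant Claimant (§6.12)? yes] → satisfied.
§6.9 — Protected Recipient: [claimant's age: 53 years ≥ 59 years? no] AND [the claimant is in receipt of a qualifying disability payment? no] → not satisfied.
§6.2 — Class-T Case: the claimant has caring responsibilities for an adult? yes; the claimant does not occupy the dwelling as their main home? yes; claimant's age: 53 years ≥ 59 years? no — 2 of 3 hold (need ≥2) → satisfied.
§6.6 — Class-G Recipient: [Protected Recipient (§6.9)? no] OR [not a Class-T Case (§6.2)? no] → not satisfied.
§6.4 — Primary Household: [Primary Person (§6.11)? yes] AND [Class-G Recipient (§6.6)? no] → not satisfied.
§6.5 — Essential Beneficiary: [Primary Household (§6.4)? no] OR [the claimant's partner is in remunerative employment? yes] OR [the claimant has submitted a valid means declaration? no] → satisfied.
§6.7 — Class-B Claimant: [the claimant has no caring responsibilities for an adult? no] AND [the claimant is in receipt of a qualifying disability payment? no] AND [the claimant occupies the dwelling as their main home? no] → not satisfied.
§6.10 — Tier VI Beneficiary: [the claimant is habitually resident in the territory? no] OR [the claimant has been resident for the qualifying period? yes] → satisfied.
§6.14 — Tier I Household: [not a Class-B Claimant (§6.7)? yes] AND [Tier VI Beneficiary (§6.10)? yes] → satisfied.
§6.8 — Tier IV Case: [Tier I Household (§6.14)? yes] OR [the claimant is not a full-time student? no] → satisfied.
§6.1 — Restricted Claimant: [the claimant has a dependent child? yes] OR [not an Essential Beneficiary (§6.5)? no] OR [not a Tier IV Case (§6.8)? no] → satisfied.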